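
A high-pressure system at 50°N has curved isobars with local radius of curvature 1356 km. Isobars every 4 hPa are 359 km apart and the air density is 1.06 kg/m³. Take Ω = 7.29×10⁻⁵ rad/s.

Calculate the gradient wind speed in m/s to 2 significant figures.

10 m/s

Coriolis parameter at 50°N:
f = 2Ω sin φ = 2 × 7.29×10⁻⁵ × sin 50° = 1.12×10⁻⁴ s⁻¹
Pressure gradient: |∂P/∂n| = 400 Pa / 359000 m = 1.11×10⁻³ Pa/m
Geostrophic speed: V_g = |∂P/∂n|/(fρ) = 1.11×10⁻³/(1.12×10⁻⁴ × 1.06) = 9.41 m/s
Around a high, pressure-gradient force acts outward with centrifugal, so Coriolis balances both:
fV = (1/ρ)|∂P/∂n| + V²/R  →  V² − fR·V + fR·V_g = 0
With fR = 1.12×10⁻⁴ × 1356×10³ m = 151 m/s:
V = [fR − √((fR)² − 4 fR V_g)]/2 = [151 − √(151² − 4×151×9.41)]/2 = 10.1 m/s
Supergeostrophic (V > V_g = 9.41 m/s), as expected around a high.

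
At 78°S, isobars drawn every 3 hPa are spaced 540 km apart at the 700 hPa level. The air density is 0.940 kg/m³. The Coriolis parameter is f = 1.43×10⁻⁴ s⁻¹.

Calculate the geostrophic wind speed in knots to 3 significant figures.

Pressure gradient: |∂P/∂n| = 300 Pa / 540000 m = 5.56×10⁻⁴ Pa/m
Geostrophic balance (pressure-gradient force = Coriolis force):
V_g = (1/(fρ)) |∂P/∂n| = 5.56×10⁻⁴ / (1.43×10⁻⁴ × 0.940) = 4.13 m/s
Converting: 4.13 m/s × 1.944 = 8.03 knots

8.03 knots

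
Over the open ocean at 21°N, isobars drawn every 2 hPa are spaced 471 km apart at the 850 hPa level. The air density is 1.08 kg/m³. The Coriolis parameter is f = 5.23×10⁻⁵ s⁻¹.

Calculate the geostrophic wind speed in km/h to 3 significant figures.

Pressure gradient: |∂P/∂n| = 200 Pa / 471000 m = 4.25×10⁻⁴ Pa/m
Geostrophic balance (pressure-gradient force = Coriolis force):
V_g = (1/(fρ)) |∂P/∂n| = 4.25×10⁻⁴ / (5.23×10⁻⁵ × 1.08) = 7.52 m/s
Converting: 7.52 m/s × 3.6 = 27.1 km/h

27.1 km/h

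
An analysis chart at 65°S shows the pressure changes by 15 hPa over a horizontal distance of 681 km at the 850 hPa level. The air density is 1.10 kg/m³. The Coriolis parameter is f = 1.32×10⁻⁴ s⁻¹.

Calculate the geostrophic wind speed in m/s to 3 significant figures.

15.2 m/s

Pressure gradient: |∂P/∂n| = 1500 Pa / 681000 m = 2.20×10⁻³ Pa/m
Geostrophic balance (pressure-gradient force = Coriolis force):
V_g = (1/(fρ)) |∂P/∂n| = 2.20×10⁻³ / (1.32×10⁻⁴ × 1.10) = 15.2 m/s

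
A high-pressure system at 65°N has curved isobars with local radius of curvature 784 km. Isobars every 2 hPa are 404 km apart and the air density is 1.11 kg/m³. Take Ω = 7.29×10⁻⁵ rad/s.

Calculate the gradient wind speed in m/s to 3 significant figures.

3.49 m/s

Coriolis parameter at 65°N:
f = 2Ω sin φ = 2 × 7.29×10⁻⁵ × sin 65° = 1.32×10⁻⁴ s⁻¹
Pressure gradient: |∂P/∂n| = 200 Pa / 404000 m = 4.95×10⁻⁴ Pa/m
Geostrophic speed: V_g = |∂P/∂n|/(fρ) = 4.95×10⁻⁴/(1.32×10⁻⁴ × 1.11) = 3.38 m/s
Around a high, pressure-gradient force acts outward with centrifugal, so Coriolis balances both:
fV = (1/ρ)|∂P/∂n| + V²/R  →  V² − fR·V + fR·V_g = 0
With fR = 1.32×10⁻⁴ × 784×10³ m = 104 m/s:
V = [fR − √((fR)² − 4 fR V_g)]/2 = [104 − √(104² − 4×104×3.38)]/2 = 3.49 m/s
Supergeostrophic (V > V_g = 3.38 m/s), as expected around a high.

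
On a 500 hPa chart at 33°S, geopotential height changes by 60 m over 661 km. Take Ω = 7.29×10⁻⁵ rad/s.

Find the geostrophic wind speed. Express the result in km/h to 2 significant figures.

40 km/h

Coriolis parameter at 33°S:
f = 2Ω sin φ = 2 × 7.29×10⁻⁵ × sin 33° = 7.94×10⁻⁵ s⁻¹
Height gradient: |∂Z/∂n| = 60 m / 661000 m = 9.08×10⁻⁵
On a pressure surface, geostrophic balance gives V_g = (g/f)|∂Z/∂n|:
V_g = 9.81 × 9.08×10⁻⁵ / 7.94×10⁻⁵ = 11.2 m/s
Converting: 11.2 m/s × 3.6 = 40 km/h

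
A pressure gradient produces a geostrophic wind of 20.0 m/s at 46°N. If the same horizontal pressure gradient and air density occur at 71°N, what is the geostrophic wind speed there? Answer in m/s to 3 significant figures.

15.2 m/s

With the same pressure gradient and density, V_g ∝ 1/f ∝ 1/sin φ.
V₂ = V₁ · sin φ₁ / sin φ₂ = 20.0 × sin 46° / sin 71°
V₂ = 20.0 × 0.7193/0.9455 = 15.2 m/s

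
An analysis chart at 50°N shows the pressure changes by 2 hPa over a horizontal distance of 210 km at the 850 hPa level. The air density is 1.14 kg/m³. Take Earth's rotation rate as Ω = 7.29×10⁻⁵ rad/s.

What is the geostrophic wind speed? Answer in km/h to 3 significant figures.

Coriolis parameter at 50°N:
f = 2Ω sin φ = 2 × 7.29×10⁻⁵ × sin 50° = 1.12×10⁻⁴ s⁻¹
Pressure gradient: |∂P/∂n| = 200 Pa / 210000 m = 9.52×10⁻⁴ Pa/m
Geostrophic balance (pressure-gradient force = Coriolis force):
V_g = (1/(fρ)) |∂P/∂n| = 9.52×10⁻⁴ / (1.12×10⁻⁴ × 1.14) = 7.48 m/s
Converting: 7.48 m/s × 3.6 = 26.9 km/h

26.9 km/h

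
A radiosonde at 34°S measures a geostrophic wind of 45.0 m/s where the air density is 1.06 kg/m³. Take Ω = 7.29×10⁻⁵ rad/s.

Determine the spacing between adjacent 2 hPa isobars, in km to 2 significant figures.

51 km

Coriolis parameter at 34°S:
f = 2Ω sin φ = 2 × 7.29×10⁻⁵ × sin 34° = 8.15×10⁻⁵ s⁻¹
Geostrophic balance rearranged: |∂P/∂n| = f ρ V_g
|∂P/∂n| = 8.15×10⁻⁵ × 1.06 × 45.0 = 3.89×10⁻³ Pa/m
Isobar spacing: Δn = ΔP/|∂P/∂n| = 200 Pa / 3.89×10⁻³ Pa/m = 51427 m ≈ 51 km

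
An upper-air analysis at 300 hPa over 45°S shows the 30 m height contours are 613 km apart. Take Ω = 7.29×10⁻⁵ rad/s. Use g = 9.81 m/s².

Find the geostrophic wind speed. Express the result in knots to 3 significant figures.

9.05 knots

Coriolis parameter at 45°S:
f = 2Ω sin φ = 2 × 7.29×10⁻⁵ × sin 45° = 1.03×10⁻⁴ s⁻¹
Height gradient: |∂Z/∂n| = 30 m / 613000 m = 4.89×10⁻⁵
On a pressure surface, geostrophic balance gives V_g = (g/f)|∂Z/∂n|:
V_g = 9.81 × 4.89×10⁻⁵ / 1.03×10⁻⁴ = 4.66 m/s
Converting: 4.66 m/s × 1.944 = 9.05 knots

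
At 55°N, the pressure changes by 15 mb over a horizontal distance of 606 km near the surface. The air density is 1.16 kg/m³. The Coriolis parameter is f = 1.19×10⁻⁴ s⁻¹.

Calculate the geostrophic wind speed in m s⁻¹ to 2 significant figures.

Pressure gradient: |∂P/∂n| = 1500 Pa / 606000 m = 2.48×10⁻³ Pa/m
Geostrophic balance (pressure-gradient force = Coriolis force):
V_g = (1/(fρ)) |∂P/∂n| = 2.48×10⁻³ / (1.19×10⁻⁴ × 1.16) = 17.9 m/s

18 m s⁻¹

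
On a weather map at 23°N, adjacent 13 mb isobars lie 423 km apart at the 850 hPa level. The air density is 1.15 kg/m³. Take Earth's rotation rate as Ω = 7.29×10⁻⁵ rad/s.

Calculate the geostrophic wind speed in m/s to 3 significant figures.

46.9 m/s

Coriolis parameter at 23°N:
f = 2Ω sin φ = 2 × 7.29×10⁻⁵ × sin 23° = 5.70×10⁻⁵ s⁻¹
Pressure gradient: |∂P/∂n| = 1300 Pa / 423000 m = 3.07×10⁻³ Pa/m
Geostrophic balance (pressure-gradient force = Coriolis force):
V_g = (1/(fρ)) |∂P/∂n| = 3.07×10⁻³ / (5.70×10⁻⁵ × 1.15) = 46.9 m/s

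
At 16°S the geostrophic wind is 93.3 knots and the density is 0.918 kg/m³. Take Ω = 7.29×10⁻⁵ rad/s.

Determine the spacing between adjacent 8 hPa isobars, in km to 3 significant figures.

Coriolis parameter at 16°S:
f = 2Ω sin φ = 2 × 7.29×10⁻⁵ × sin 16° = 4.02×10⁻⁵ s⁻¹
Wind speed in SI: 93.3 knots = 48.0 m/s
Geostrophic balance rearranged: |∂P/∂n| = f ρ V_g
|∂P/∂n| = 4.02×10⁻⁵ × 0.918 × 48.0 = 1.77×10⁻³ Pa/m
Isobar spacing: Δn = ΔP/|∂P/∂n| = 800 Pa / 1.77×10⁻³ Pa/m = 451785 m ≈ 452 km

452 km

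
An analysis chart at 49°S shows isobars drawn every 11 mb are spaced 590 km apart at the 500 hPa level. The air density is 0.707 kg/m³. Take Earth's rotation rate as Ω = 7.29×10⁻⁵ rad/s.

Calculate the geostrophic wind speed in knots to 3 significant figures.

Coriolis parameter at 49°S:
f = 2Ω sin φ = 2 × 7.29×10⁻⁵ × sin 49° = 1.10×10⁻⁴ s⁻¹
Pressure gradient: |∂P/∂n| = 1100 Pa / 590000 m = 1.86×10⁻³ Pa/m
Geostrophic balance (pressure-gradient force = Coriolis force):
V_g = (1/(fρ)) |∂P/∂n| = 1.86×10⁻³ / (1.10×10⁻⁴ × 0.707) = 24.0 m/s
Converting: 24.0 m/s × 1.944 = 46.6 knots

46.6 knots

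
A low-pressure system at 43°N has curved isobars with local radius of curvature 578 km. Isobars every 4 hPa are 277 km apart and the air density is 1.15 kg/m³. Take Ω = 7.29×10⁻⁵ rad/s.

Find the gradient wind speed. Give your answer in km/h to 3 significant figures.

38.4 km/h

Coriolis parameter at 43°N:
f = 2Ω sin φ = 2 × 7.29×10⁻⁵ × sin 43° = 9.94×10⁻⁵ s⁻¹
Pressure gradient: |∂P/∂n| = 400 Pa / 277000 m = 1.44×10⁻³ Pa/m
Geostrophic speed: V_g = |∂P/∂n|/(fρ) = 1.44×10⁻³/(9.94×10⁻⁵ × 1.15) = 12.6 m/s
Around a low, centrifugal force acts outward with Coriolis, so pressure-gradient force balances both:
(1/ρ)|∂P/∂n| = fV + V²/R  →  V² + fR·V − fR·V_g = 0
With fR = 9.94×10⁻⁵ × 578×10³ m = 57.5 m/s:
V = [−fR + √((fR)² + 4 fR V_g)]/2 = [−57.5 + √(57.5² + 4×57.5×12.6)]/2 = 10.7 m/s
Subgeostrophic (V < V_g = 12.6 m/s), as expected around a low.
Converting: 10.7 m/s × 3.6 = 38.4 km/h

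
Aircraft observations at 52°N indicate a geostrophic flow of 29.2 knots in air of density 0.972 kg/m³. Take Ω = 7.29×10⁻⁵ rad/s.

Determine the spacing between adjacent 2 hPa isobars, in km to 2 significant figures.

120 km

Coriolis parameter at 52°N:
f = 2Ω sin φ = 2 × 7.29×10⁻⁵ × sin 52° = 1.15×10⁻⁴ s⁻¹
Wind speed in SI: 29.2 knots = 15.0 m/s
Geostrophic balance rearranged: |∂P/∂n| = f ρ V_g
|∂P/∂n| = 1.15×10⁻⁴ × 0.972 × 15.0 = 1.68×10⁻³ Pa/m
Isobar spacing: Δn = ΔP/|∂P/∂n| = 200 Pa / 1.68×10⁻³ Pa/m = 119221 m ≈ 120 km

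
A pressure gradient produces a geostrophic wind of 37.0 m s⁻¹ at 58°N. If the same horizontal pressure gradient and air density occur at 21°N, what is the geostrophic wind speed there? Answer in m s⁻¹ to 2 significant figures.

88 m s⁻¹

With the same pressure gradient and density, V_g ∝ 1/f ∝ 1/sin φ.
V₂ = V₁ · sin φ₁ / sin φ₂ = 37.0 × sin 58° / sin 21°
V₂ = 37.0 × 0.8480/0.3584 = 88 m s⁻¹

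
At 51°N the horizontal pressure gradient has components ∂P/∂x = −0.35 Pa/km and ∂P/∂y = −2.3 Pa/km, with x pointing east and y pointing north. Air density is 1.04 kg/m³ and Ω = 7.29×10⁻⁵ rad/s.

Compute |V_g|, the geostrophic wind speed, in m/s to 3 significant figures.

Coriolis parameter at 51°N:
f = 2Ω sin φ = 2 × 7.29×10⁻⁵ × sin 51° = 1.13×10⁻⁴ s⁻¹
Component geostrophic relations (x east, y north):
u_g = −(1/(fρ)) ∂P/∂y,  v_g = (1/(fρ)) ∂P/∂x
u_g = −(−2.3×10⁻³)/(1.13×10⁻⁴ × 1.04) = 19.5 m/s;  v_g = (−0.35×10⁻³)/(1.13×10⁻⁴ × 1.04) = −2.97 m/s
|V_g| = √(u_g² + v_g²) = 19.7 m/s

19.7 m/s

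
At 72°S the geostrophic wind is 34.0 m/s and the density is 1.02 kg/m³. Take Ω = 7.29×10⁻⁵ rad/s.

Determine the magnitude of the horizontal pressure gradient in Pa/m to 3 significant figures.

Coriolis parameter at 72°S:
f = 2Ω sin φ = 2 × 7.29×10⁻⁵ × sin 72° = 1.39×10⁻⁴ s⁻¹
Geostrophic balance rearranged: |∂P/∂n| = f ρ V_g
|∂P/∂n| = 1.39×10⁻⁴ × 1.02 × 34.0 = 4.81×10⁻³ Pa/m

4.81×10⁻³ Pa/m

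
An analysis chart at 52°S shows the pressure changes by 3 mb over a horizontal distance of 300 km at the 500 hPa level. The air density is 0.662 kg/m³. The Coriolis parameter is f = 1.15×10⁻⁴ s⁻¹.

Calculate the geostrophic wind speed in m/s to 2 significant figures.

Pressure gradient: |∂P/∂n| = 300 Pa / 300000 m = 1.00×10⁻³ Pa/m
Geostrophic balance (pressure-gradient force = Coriolis force):
V_g = (1/(fρ)) |∂P/∂n| = 1.00×10⁻³ / (1.15×10⁻⁴ × 0.662) = 13.1 m/s

13 m/s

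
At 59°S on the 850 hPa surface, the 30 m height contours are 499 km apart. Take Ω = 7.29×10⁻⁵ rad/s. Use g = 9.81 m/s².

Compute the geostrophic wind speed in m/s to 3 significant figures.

Coriolis parameter at 59°S:
f = 2Ω sin φ = 2 × 7.29×10⁻⁵ × sin 59° = 1.25×10⁻⁴ s⁻¹
Height gradient: |∂Z/∂n| = 30 m / 499000 m = 6.01×10⁻⁵
On a pressure surface, geostrophic balance gives V_g = (g/f)|∂Z/∂n|:
V_g = 9.81 × 6.01×10⁻⁵ / 1.25×10⁻⁴ = 4.72 m/s

4.72 m/s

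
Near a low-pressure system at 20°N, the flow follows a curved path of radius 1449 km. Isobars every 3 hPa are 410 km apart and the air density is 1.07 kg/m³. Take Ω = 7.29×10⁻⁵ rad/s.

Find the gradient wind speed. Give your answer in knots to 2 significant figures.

Coriolis parameter at 20°N:
f = 2Ω sin φ = 2 × 7.29×10⁻⁵ × sin 20° = 4.99×10⁻⁵ s⁻¹
Pressure gradient: |∂P/∂n| = 300 Pa / 410000 m = 7.32×10⁻⁴ Pa/m
Geostrophic speed: V_g = |∂P/∂n|/(fρ) = 7.32×10⁻⁴/(4.99×10⁻⁵ × 1.07) = 13.7 m/s
Around a low, centrifugal force acts outward with Coriolis, so pressure-gradient force balances both:
(1/ρ)|∂P/∂n| = fV + V²/R  →  V² + fR·V − fR·V_g = 0
With fR = 4.99×10⁻⁵ × 1449×10³ m = 72.3 m/s:
V = [−fR + √((fR)² + 4 fR V_g)]/2 = [−72.3 + √(72.3² + 4×72.3×13.7)]/2 = 11.8 m/s
Subgeostrophic (V < V_g = 13.7 m/s), as expected around a low.
Converting: 11.8 m/s × 1.944 = 23 knots

23 knots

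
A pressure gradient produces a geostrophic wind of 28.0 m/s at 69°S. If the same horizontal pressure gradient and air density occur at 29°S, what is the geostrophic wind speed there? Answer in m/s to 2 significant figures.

With the same pressure gradient and density, V_g ∝ 1/f ∝ 1/sin φ.
V₂ = V₁ · sin φ₁ / sin φ₂ = 28.0 × sin 69° / sin 29°
V₂ = 28.0 × 0.9336/0.4848 = 54 m/s

54 m/s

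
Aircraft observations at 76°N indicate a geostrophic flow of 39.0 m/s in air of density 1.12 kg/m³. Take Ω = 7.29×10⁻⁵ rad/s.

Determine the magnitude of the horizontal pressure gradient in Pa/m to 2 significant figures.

6.2×10⁻³ Pa/m

Coriolis parameter at 76°N:
f = 2Ω sin φ = 2 × 7.29×10⁻⁵ × sin 76° = 1.41×10⁻⁴ s⁻¹
Geostrophic balance rearranged: |∂P/∂n| = f ρ V_g
|∂P/∂n| = 1.41×10⁻⁴ × 1.12 × 39.0 = 6.18×10⁻³ Pa/m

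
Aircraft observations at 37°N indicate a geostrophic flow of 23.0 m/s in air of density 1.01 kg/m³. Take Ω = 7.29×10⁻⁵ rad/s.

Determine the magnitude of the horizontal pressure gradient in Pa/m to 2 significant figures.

Coriolis parameter at 37°N:
f = 2Ω sin φ = 2 × 7.29×10⁻⁵ × sin 37° = 8.77×10⁻⁵ s⁻¹
Geostrophic balance rearranged: |∂P/∂n| = f ρ V_g
|∂P/∂n| = 8.77×10⁻⁵ × 1.01 × 23.0 = 2.04×10⁻³ Pa/m

2.0×10⁻³ Pa/m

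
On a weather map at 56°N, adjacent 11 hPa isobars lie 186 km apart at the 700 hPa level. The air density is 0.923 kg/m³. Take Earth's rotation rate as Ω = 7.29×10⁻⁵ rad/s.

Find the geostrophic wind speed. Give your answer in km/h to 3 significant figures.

191 km/h

Coriolis parameter at 56°N:
f = 2Ω sin φ = 2 × 7.29×10⁻⁵ × sin 56° = 1.21×10⁻⁴ s⁻¹
Pressure gradient: |∂P/∂n| = 1100 Pa / 186000 m = 5.91×10⁻³ Pa/m
Geostrophic balance (pressure-gradient force = Coriolis force):
V_g = (1/(fρ)) |∂P/∂n| = 5.91×10⁻³ / (1.21×10⁻⁴ × 0.923) = 53.0 m/s
Converting: 53.0 m/s × 3.6 = 191 km/h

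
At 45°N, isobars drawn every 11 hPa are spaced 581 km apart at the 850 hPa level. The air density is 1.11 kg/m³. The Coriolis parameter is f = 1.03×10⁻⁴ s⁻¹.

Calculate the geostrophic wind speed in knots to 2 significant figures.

32 knots

Pressure gradient: |∂P/∂n| = 1100 Pa / 581000 m = 1.89×10⁻³ Pa/m
Geostrophic balance (pressure-gradient force = Coriolis force):
V_g = (1/(fρ)) |∂P/∂n| = 1.89×10⁻³ / (1.03×10⁻⁴ × 1.11) = 16.6 m/s
Converting: 16.6 m/s × 1.944 = 32 knots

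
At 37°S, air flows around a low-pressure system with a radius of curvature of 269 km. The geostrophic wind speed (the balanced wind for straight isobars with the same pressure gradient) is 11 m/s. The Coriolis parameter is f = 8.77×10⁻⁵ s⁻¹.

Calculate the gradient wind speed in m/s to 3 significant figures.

Around a low, centrifugal force acts outward with Coriolis, so pressure-gradient force balances both:
(1/ρ)|∂P/∂n| = fV + V²/R  →  V² + fR·V − fR·V_g = 0
With fR = 8.77×10⁻⁵ × 269×10³ m = 23.6 m/s:
V = [−fR + √((fR)² + 4 fR V_g)]/2 = [−23.6 + √(23.6² + 4×23.6×11)]/2 = 8.17 m/s
Subgeostrophic (V < V_g = 11 m/s), as expected around a low.

8.17 m/s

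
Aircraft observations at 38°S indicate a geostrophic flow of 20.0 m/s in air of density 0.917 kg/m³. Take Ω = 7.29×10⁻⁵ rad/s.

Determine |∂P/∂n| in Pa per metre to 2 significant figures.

1.6×10⁻³ Pa/m

Coriolis parameter at 38°S:
f = 2Ω sin φ = 2 × 7.29×10⁻⁵ × sin 38° = 8.98×10⁻⁵ s⁻¹
Geostrophic balance rearranged: |∂P/∂n| = f ρ V_g
|∂P/∂n| = 8.98×10⁻⁵ × 0.917 × 20.0 = 1.65×10⁻³ Pa/m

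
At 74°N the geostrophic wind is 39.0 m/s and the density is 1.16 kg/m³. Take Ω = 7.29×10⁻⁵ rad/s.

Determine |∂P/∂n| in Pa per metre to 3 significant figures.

6.34×10⁻³ Pa/m

Coriolis parameter at 74°N:
f = 2Ω sin φ = 2 × 7.29×10⁻⁵ × sin 74° = 1.40×10⁻⁴ s⁻¹
Geostrophic balance rearranged: |∂P/∂n| = f ρ V_g
|∂P/∂n| = 1.40×10⁻⁴ × 1.16 × 39.0 = 6.34×10⁻³ Pa/m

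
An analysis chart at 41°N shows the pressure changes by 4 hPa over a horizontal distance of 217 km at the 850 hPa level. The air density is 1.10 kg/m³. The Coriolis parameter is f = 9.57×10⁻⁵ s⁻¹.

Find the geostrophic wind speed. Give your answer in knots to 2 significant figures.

34 knots

Pressure gradient: |∂P/∂n| = 400 Pa / 217000 m = 1.84×10⁻³ Pa/m
Geostrophic balance (pressure-gradient force = Coriolis force):
V_g = (1/(fρ)) |∂P/∂n| = 1.84×10⁻³ / (9.57×10⁻⁵ × 1.10) = 17.5 m/s
Converting: 17.5 m/s × 1.944 = 34 knots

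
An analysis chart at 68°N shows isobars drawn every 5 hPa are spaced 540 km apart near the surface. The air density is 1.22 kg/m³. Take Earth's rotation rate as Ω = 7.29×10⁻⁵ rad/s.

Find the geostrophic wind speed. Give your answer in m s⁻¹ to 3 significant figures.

Coriolis parameter at 68°N:
f = 2Ω sin φ = 2 × 7.29×10⁻⁵ × sin 68° = 1.35×10⁻⁴ s⁻¹
Pressure gradient: |∂P/∂n| = 500 Pa / 540000 m = 9.26×10⁻⁴ Pa/m
Geostrophic balance (pressure-gradient force = Coriolis force):
V_g = (1/(fρ)) |∂P/∂n| = 9.26×10⁻⁴ / (1.35×10⁻⁴ × 1.22) = 5.61 m/s

5.61 m s⁻¹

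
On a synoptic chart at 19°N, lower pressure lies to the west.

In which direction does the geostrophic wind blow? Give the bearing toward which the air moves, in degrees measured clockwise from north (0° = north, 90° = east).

000°

The pressure-gradient force points toward the west (bearing 270°).
Geostrophic balance: in the Northern Hemisphere the Coriolis force deflects motion to the right, so the geostrophic wind blows 90° to the right of the pressure-gradient force (low pressure on the left).
Rotating 270° by 90° clockwise gives 000° — the wind blows toward the north.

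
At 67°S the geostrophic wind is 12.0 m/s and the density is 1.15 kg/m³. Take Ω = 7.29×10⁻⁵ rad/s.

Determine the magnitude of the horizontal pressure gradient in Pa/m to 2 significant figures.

Coriolis parameter at 67°S:
f = 2Ω sin φ = 2 × 7.29×10⁻⁵ × sin 67° = 1.34×10⁻⁴ s⁻¹
Geostrophic balance rearranged: |∂P/∂n| = f ρ V_g
|∂P/∂n| = 1.34×10⁻⁴ × 1.15 × 12.0 = 1.85×10⁻³ Pa/m

1.9×10⁻³ Pa/m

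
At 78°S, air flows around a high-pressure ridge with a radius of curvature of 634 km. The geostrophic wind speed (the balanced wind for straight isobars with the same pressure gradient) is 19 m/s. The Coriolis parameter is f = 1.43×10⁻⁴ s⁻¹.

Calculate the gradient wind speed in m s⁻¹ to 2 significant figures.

27 m s⁻¹

Around a high, pressure-gradient force acts outward with centrifugal, so Coriolis balances both:
fV = (1/ρ)|∂P/∂n| + V²/R  →  V² − fR·V + fR·V_g = 0
With fR = 1.43×10⁻⁴ × 634×10³ m = 90.7 m/s:
V = [fR − √((fR)² − 4 fR V_g)]/2 = [90.7 − √(90.7² − 4×90.7×19)]/2 = 27.1 m/s
Supergeostrophic (V > V_g = 19 m/s), as expected around a high.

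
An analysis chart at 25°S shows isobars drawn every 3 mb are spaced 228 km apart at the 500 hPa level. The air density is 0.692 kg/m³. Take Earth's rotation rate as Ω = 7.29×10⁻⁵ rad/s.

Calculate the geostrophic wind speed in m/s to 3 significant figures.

30.9 m/s

Coriolis parameter at 25°S:
f = 2Ω sin φ = 2 × 7.29×10⁻⁵ × sin 25° = 6.16×10⁻⁵ s⁻¹
Pressure gradient: |∂P/∂n| = 300 Pa / 228000 m = 1.32×10⁻³ Pa/m
Geostrophic balance (pressure-gradient force = Coriolis force):
V_g = (1/(fρ)) |∂P/∂n| = 1.32×10⁻³ / (6.16×10⁻⁵ × 0.692) = 30.9 m/s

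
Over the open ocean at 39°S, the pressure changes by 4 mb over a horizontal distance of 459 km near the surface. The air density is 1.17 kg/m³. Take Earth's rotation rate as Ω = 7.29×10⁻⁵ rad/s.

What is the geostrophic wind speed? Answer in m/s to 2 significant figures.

Coriolis parameter at 39°S:
f = 2Ω sin φ = 2 × 7.29×10⁻⁵ × sin 39° = 9.18×10⁻⁵ s⁻¹
Pressure gradient: |∂P/∂n| = 400 Pa / 459000 m = 8.71×10⁻⁴ Pa/m
Geostrophic balance (pressure-gradient force = Coriolis force):
V_g = (1/(fρ)) |∂P/∂n| = 8.71×10⁻⁴ / (9.18×10⁻⁵ × 1.17) = 8.12 m/s

8.1 m/s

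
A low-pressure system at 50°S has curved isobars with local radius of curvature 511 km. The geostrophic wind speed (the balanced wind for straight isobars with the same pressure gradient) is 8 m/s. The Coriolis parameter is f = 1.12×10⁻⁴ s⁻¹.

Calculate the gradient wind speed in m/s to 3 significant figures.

7.12 m/s

Around a low, centrifugal force acts outward with Coriolis, so pressure-gradient force balances both:
(1/ρ)|∂P/∂n| = fV + V²/R  →  V² + fR·V − fR·V_g = 0
With fR = 1.12×10⁻⁴ × 511×10³ m = 57.2 m/s:
V = [−fR + √((fR)² + 4 fR V_g)]/2 = [−57.2 + √(57.2² + 4×57.2×8)]/2 = 7.12 m/s
Subgeostrophic (V < V_g = 8 m/s), as expected around a low.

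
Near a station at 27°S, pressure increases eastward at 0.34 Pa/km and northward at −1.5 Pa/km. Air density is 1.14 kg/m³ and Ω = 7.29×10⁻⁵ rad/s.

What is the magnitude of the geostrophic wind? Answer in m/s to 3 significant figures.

Coriolis parameter at 27°S:
f = 2Ω sin φ = 2 × 7.29×10⁻⁵ × sin 27° = 6.62×10⁻⁵ s⁻¹
In the Southern Hemisphere f is negative: f = −6.62×10⁻⁵ s⁻¹.
Component geostrophic relations (x east, y north):
u_g = −(1/(fρ)) ∂P/∂y,  v_g = (1/(fρ)) ∂P/∂x
u_g = −(−1.5×10⁻³)/(−6.62×10⁻⁵ × 1.14) = −19.9 m/s;  v_g = (0.34×10⁻³)/(−6.62×10⁻⁵ × 1.14) = −4.51 m/s
|V_g| = √(u_g² + v_g²) = 20.4 m/s

20.4 m/s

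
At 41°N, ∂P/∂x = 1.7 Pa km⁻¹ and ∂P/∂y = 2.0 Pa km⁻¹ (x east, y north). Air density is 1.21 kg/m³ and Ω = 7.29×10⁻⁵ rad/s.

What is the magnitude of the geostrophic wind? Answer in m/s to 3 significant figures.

Coriolis parameter at 41°N:
f = 2Ω sin φ = 2 × 7.29×10⁻⁵ × sin 41° = 9.57×10⁻⁵ s⁻¹
Component geostrophic relations (x east, y north):
u_g = −(1/(fρ)) ∂P/∂y,  v_g = (1/(fρ)) ∂P/∂x
u_g = −(2.0×10⁻³)/(9.57×10⁻⁵ × 1.21) = −17.3 m/s;  v_g = (1.7×10⁻³)/(9.57×10⁻⁵ × 1.21) = 14.7 m/s
|V_g| = √(u_g² + v_g²) = 22.7 m/s

22.7 m/s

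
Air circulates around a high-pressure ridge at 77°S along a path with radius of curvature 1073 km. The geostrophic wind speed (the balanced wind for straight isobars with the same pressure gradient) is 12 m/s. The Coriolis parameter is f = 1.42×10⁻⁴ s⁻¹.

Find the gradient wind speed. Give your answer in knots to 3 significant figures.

25.5 knots

Around a high, pressure-gradient force acts outward with centrifugal, so Coriolis balances both:
fV = (1/ρ)|∂P/∂n| + V²/R  →  V² − fR·V + fR·V_g = 0
With fR = 1.42×10⁻⁴ × 1073×10³ m = 152 m/s:
V = [fR − √((fR)² − 4 fR V_g)]/2 = [152 − √(152² − 4×152×12)]/2 = 13.1 m/s
Supergeostrophic (V > V_g = 12 m/s), as expected around a high.
Converting: 13.1 m/s × 1.944 = 25.5 knots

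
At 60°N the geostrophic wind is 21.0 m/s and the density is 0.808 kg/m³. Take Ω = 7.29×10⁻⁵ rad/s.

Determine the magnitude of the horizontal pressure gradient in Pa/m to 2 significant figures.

Coriolis parameter at 60°N:
f = 2Ω sin φ = 2 × 7.29×10⁻⁵ × sin 60° = 1.26×10⁻⁴ s⁻¹
Geostrophic balance rearranged: |∂P/∂n| = f ρ V_g
|∂P/∂n| = 1.26×10⁻⁴ × 0.808 × 21.0 = 2.14×10⁻³ Pa/m

2.1×10⁻³ Pa/m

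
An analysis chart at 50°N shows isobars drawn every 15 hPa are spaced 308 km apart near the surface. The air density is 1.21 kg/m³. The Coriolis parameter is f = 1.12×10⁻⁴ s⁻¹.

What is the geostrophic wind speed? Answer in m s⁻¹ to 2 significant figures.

36 m s⁻¹

Pressure gradient: |∂P/∂n| = 1500 Pa / 308000 m = 4.87×10⁻³ Pa/m
Geostrophic balance (pressure-gradient force = Coriolis force):
V_g = (1/(fρ)) |∂P/∂n| = 4.87×10⁻³ / (1.12×10⁻⁴ × 1.21) = 35.9 m/s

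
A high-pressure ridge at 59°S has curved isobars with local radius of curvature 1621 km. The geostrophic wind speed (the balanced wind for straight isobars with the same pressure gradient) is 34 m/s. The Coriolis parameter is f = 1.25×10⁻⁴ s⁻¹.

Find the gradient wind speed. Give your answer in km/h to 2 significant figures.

Around a high, pressure-gradient force acts outward with centrifugal, so Coriolis balances both:
fV = (1/ρ)|∂P/∂n| + V²/R  →  V² − fR·V + fR·V_g = 0
With fR = 1.25×10⁻⁴ × 1621×10³ m = 203 m/s:
V = [fR − √((fR)² − 4 fR V_g)]/2 = [203 − √(203² − 4×203×34)]/2 = 43.2 m/s
Supergeostrophic (V > V_g = 34 m/s), as expected around a high.
Converting: 43.2 m/s × 3.6 = 160 km/h

160 km/h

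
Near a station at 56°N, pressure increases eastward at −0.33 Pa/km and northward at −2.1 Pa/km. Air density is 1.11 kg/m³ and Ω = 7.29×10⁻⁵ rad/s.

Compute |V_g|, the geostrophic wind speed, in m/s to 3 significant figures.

Coriolis parameter at 56°N:
f = 2Ω sin φ = 2 × 7.29×10⁻⁵ × sin 56° = 1.21×10⁻⁴ s⁻¹
Component geostrophic relations (x east, y north):
u_g = −(1/(fρ)) ∂P/∂y,  v_g = (1/(fρ)) ∂P/∂x
u_g = −(−2.1×10⁻³)/(1.21×10⁻⁴ × 1.11) = 15.7 m/s;  v_g = (−0.33×10⁻³)/(1.21×10⁻⁴ × 1.11) = −2.46 m/s
|V_g| = √(u_g² + v_g²) = 15.8 m/s

15.8 m/s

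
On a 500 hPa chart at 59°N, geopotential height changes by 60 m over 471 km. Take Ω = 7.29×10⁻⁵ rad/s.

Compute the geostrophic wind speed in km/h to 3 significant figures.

Coriolis parameter at 59°N:
f = 2Ω sin φ = 2 × 7.29×10⁻⁵ × sin 59° = 1.25×10⁻⁴ s⁻¹
Height gradient: |∂Z/∂n| = 60 m / 471000 m = 1.27×10⁻⁴
On a pressure surface, geostrophic balance gives V_g = (g/f)|∂Z/∂n|:
V_g = 9.81 × 1.27×10⁻⁴ / 1.25×10⁻⁴ = 10.00 m/s
Converting: 10.00 m/s × 3.6 = 36.0 km/h

36.0 km/h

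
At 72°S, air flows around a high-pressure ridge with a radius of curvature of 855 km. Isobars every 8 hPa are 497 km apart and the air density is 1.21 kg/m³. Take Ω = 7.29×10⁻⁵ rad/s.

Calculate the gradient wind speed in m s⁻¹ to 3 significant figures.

10.5 m s⁻¹

Coriolis parameter at 72°S:
f = 2Ω sin φ = 2 × 7.29×10⁻⁵ × sin 72° = 1.39×10⁻⁴ s⁻¹
Pressure gradient: |∂P/∂n| = 800 Pa / 497000 m = 1.61×10⁻³ Pa/m
Geostrophic speed: V_g = |∂P/∂n|/(fρ) = 1.61×10⁻³/(1.39×10⁻⁴ × 1.21) = 9.59 m/s
Around a high, pressure-gradient force acts outward with centrifugal, so Coriolis balances both:
fV = (1/ρ)|∂P/∂n| + V²/R  →  V² − fR·V + fR·V_g = 0
With fR = 1.39×10⁻⁴ × 855×10³ m = 119 m/s:
V = [fR − √((fR)² − 4 fR V_g)]/2 = [119 − √(119² − 4×119×9.59)]/2 = 10.5 m/s
Supergeostrophic (V > V_g = 9.59 m/s), as expected around a high.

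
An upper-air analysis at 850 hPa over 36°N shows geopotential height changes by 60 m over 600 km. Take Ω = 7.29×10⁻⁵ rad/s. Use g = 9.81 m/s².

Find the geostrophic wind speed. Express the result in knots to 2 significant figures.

Coriolis parameter at 36°N:
f = 2Ω sin φ = 2 × 7.29×10⁻⁵ × sin 36° = 8.57×10⁻⁵ s⁻¹
Height gradient: |∂Z/∂n| = 60 m / 600000 m = 1.00×10⁻⁴
On a pressure surface, geostrophic balance gives V_g = (g/f)|∂Z/∂n|:
V_g = 9.81 × 1.00×10⁻⁴ / 8.57×10⁻⁵ = 11.4 m/s
Converting: 11.4 m/s × 1.944 = 22 knots

22 knots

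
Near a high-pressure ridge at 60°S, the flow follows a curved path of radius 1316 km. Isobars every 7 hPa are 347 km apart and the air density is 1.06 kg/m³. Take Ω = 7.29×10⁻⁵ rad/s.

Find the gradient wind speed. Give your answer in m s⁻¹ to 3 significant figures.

16.8 m s⁻¹

Coriolis parameter at 60°S:
f = 2Ω sin φ = 2 × 7.29×10⁻⁵ × sin 60° = 1.26×10⁻⁴ s⁻¹
Pressure gradient: |∂P/∂n| = 700 Pa / 347000 m = 2.02×10⁻³ Pa/m
Geostrophic speed: V_g = |∂P/∂n|/(fρ) = 2.02×10⁻³/(1.26×10⁻⁴ × 1.06) = 15.1 m/s
Around a high, pressure-gradient force acts outward with centrifugal, so Coriolis balances both:
fV = (1/ρ)|∂P/∂n| + V²/R  →  V² − fR·V + fR·V_g = 0
With fR = 1.26×10⁻⁴ × 1316×10³ m = 166 m/s:
V = [fR − √((fR)² − 4 fR V_g)]/2 = [166 − √(166² − 4×166×15.1)]/2 = 16.8 m/s
Supergeostrophic (V > V_g = 15.1 m/s), as expected around a high.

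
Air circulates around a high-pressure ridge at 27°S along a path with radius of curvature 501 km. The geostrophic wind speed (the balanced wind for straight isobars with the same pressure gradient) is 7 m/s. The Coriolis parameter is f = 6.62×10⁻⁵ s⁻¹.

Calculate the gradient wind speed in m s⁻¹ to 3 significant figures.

Around a high, pressure-gradient force acts outward with centrifugal, so Coriolis balances both:
fV = (1/ρ)|∂P/∂n| + V²/R  →  V² − fR·V + fR·V_g = 0
With fR = 6.62×10⁻⁵ × 501×10³ m = 33.2 m/s:
V = [fR − √((fR)² − 4 fR V_g)]/2 = [33.2 − √(33.2² − 4×33.2×7)]/2 = 10 m/s
Supergeostrophic (V > V_g = 7 m/s), as expected around a high.

10.0 m s⁻¹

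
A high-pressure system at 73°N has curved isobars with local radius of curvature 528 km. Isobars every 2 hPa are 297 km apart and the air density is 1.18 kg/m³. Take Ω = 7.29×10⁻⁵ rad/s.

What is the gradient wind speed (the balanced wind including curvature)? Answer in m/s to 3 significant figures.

4.35 m/s

Coriolis parameter at 73°N:
f = 2Ω sin φ = 2 × 7.29×10⁻⁵ × sin 73° = 1.39×10⁻⁴ s⁻¹
Pressure gradient: |∂P/∂n| = 200 Pa / 297000 m = 6.73×10⁻⁴ Pa/m
Geostrophic speed: V_g = |∂P/∂n|/(fρ) = 6.73×10⁻⁴/(1.39×10⁻⁴ × 1.18) = 4.09 m/s
Around a high, pressure-gradient force acts outward with centrifugal, so Coriolis balances both:
fV = (1/ρ)|∂P/∂n| + V²/R  →  V² − fR·V + fR·V_g = 0
With fR = 1.39×10⁻⁴ × 528×10³ m = 73.6 m/s:
V = [fR − √((fR)² − 4 fR V_g)]/2 = [73.6 − √(73.6² − 4×73.6×4.09)]/2 = 4.35 m/s
Supergeostrophic (V > V_g = 4.09 m/s), as expected around a high.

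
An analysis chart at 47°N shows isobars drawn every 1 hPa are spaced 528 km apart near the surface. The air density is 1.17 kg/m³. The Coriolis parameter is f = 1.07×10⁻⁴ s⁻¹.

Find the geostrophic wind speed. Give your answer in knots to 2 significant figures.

2.9 knots

Pressure gradient: |∂P/∂n| = 100 Pa / 528000 m = 1.89×10⁻⁴ Pa/m
Geostrophic balance (pressure-gradient force = Coriolis force):
V_g = (1/(fρ)) |∂P/∂n| = 1.89×10⁻⁴ / (1.07×10⁻⁴ × 1.17) = 1.51 m/s
Converting: 1.51 m/s × 1.944 = 2.9 knots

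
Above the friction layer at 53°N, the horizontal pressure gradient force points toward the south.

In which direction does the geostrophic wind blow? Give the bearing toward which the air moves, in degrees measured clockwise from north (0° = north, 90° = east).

270°

The pressure-gradient force points toward the south (bearing 180°).
Geostrophic balance: in the Northern Hemisphere the Coriolis force deflects motion to the right, so the geostrophic wind blows 90° to the right of the pressure-gradient force (low pressure on the left).
Rotating 180° by 90° clockwise gives 270° — the wind blows toward the west.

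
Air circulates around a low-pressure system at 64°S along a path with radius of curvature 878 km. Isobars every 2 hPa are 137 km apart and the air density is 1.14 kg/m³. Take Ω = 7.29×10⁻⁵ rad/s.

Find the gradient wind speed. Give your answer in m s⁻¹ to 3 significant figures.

Coriolis parameter at 64°S:
f = 2Ω sin φ = 2 × 7.29×10⁻⁵ × sin 64° = 1.31×10⁻⁴ s⁻¹
Pressure gradient: |∂P/∂n| = 200 Pa / 137000 m = 1.46×10⁻³ Pa/m
Geostrophic speed: V_g = |∂P/∂n|/(fρ) = 1.46×10⁻³/(1.31×10⁻⁴ × 1.14) = 9.77 m/s
Around a low, centrifugal force acts outward with Coriolis, so pressure-gradient force balances both:
(1/ρ)|∂P/∂n| = fV + V²/R  →  V² + fR·V − fR·V_g = 0
With fR = 1.31×10⁻⁴ × 878×10³ m = 115 m/s:
V = [−fR + √((fR)² + 4 fR V_g)]/2 = [−115 + √(115² + 4×115×9.77)]/2 = 9.06 m/s
Subgeostrophic (V < V_g = 9.77 m/s), as expected around a low.

9.06 m s⁻¹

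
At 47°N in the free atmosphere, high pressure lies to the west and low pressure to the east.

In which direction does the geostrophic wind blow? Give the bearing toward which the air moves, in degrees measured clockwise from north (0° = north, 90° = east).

180°

The pressure-gradient force points toward the east (bearing 090°).
Geostrophic balance: in the Northern Hemisphere the Coriolis force deflects motion to the right, so the geostrophic wind blows 90° to the right of the pressure-gradient force (low pressure on the left).
Rotating 090° by 90° clockwise gives 180° — the wind blows toward the south.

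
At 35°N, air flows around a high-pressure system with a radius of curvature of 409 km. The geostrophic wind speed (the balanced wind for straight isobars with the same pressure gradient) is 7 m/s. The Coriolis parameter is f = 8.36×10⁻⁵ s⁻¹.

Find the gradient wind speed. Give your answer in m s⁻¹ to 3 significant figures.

9.82 m s⁻¹

Around a high, pressure-gradient force acts outward with centrifugal, so Coriolis balances both:
fV = (1/ρ)|∂P/∂n| + V²/R  →  V² − fR·V + fR·V_g = 0
With fR = 8.36×10⁻⁵ × 409×10³ m = 34.2 m/s:
V = [fR − √((fR)² − 4 fR V_g)]/2 = [34.2 − √(34.2² − 4×34.2×7)]/2 = 9.82 m/s
Supergeostrophic (V > V_g = 7 m/s), as expected around a high.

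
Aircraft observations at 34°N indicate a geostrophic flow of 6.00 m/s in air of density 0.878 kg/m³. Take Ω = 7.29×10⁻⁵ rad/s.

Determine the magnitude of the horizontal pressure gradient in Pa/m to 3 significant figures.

Coriolis parameter at 34°N:
f = 2Ω sin φ = 2 × 7.29×10⁻⁵ × sin 34° = 8.15×10⁻⁵ s⁻¹
Geostrophic balance rearranged: |∂P/∂n| = f ρ V_g
|∂P/∂n| = 8.15×10⁻⁵ × 0.878 × 6.00 = 4.30×10⁻⁴ Pa/m

4.30×10⁻⁴ Pa/m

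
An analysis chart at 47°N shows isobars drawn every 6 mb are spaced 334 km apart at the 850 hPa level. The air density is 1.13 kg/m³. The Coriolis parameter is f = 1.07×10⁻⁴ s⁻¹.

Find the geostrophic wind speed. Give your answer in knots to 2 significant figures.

Pressure gradient: |∂P/∂n| = 600 Pa / 334000 m = 1.80×10⁻³ Pa/m
Geostrophic balance (pressure-gradient force = Coriolis force):
V_g = (1/(fρ)) |∂P/∂n| = 1.80×10⁻³ / (1.07×10⁻⁴ × 1.13) = 14.9 m/s
Converting: 14.9 m/s × 1.944 = 29 knots

29 knots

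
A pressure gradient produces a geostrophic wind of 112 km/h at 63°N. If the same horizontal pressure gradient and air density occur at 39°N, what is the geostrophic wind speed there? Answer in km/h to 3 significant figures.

159 km/h

With the same pressure gradient and density, V_g ∝ 1/f ∝ 1/sin φ.
V₂ = V₁ · sin φ₁ / sin φ₂ = 112 × sin 63° / sin 39°
V₂ = 112 × 0.8910/0.6293 = 159 km/h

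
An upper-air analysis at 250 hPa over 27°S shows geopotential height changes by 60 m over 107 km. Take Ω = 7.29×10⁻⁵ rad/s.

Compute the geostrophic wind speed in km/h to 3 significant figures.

299 km/h

Coriolis parameter at 27°S:
f = 2Ω sin φ = 2 × 7.29×10⁻⁵ × sin 27° = 6.62×10⁻⁵ s⁻¹
Height gradient: |∂Z/∂n| = 60 m / 107000 m = 5.61×10⁻⁴
On a pressure surface, geostrophic balance gives V_g = (g/f)|∂Z/∂n|:
V_g = 9.81 × 5.61×10⁻⁴ / 6.62×10⁻⁵ = 83.1 m/s
Converting: 83.1 m/s × 3.6 = 299 km/h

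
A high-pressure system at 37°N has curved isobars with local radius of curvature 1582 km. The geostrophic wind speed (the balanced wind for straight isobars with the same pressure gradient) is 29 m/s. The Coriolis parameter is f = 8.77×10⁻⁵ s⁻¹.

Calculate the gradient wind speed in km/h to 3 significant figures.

Around a high, pressure-gradient force acts outward with centrifugal, so Coriolis balances both:
fV = (1/ρ)|∂P/∂n| + V²/R  →  V² − fR·V + fR·V_g = 0
With fR = 8.77×10⁻⁵ × 1582×10³ m = 139 m/s:
V = [fR − √((fR)² − 4 fR V_g)]/2 = [139 − √(139² − 4×139×29)]/2 = 41.3 m/s
Supergeostrophic (V > V_g = 29 m/s), as expected around a high.
Converting: 41.3 m/s × 3.6 = 149 km/h

149 km/h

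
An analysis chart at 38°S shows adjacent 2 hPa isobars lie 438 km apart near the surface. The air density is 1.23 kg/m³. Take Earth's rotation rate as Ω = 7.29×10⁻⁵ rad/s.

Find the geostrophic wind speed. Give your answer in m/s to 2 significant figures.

4.1 m/s

Coriolis parameter at 38°S:
f = 2Ω sin φ = 2 × 7.29×10⁻⁵ × sin 38° = 8.98×10⁻⁵ s⁻¹
Pressure gradient: |∂P/∂n| = 200 Pa / 438000 m = 4.57×10⁻⁴ Pa/m
Geostrophic balance (pressure-gradient force = Coriolis force):
V_g = (1/(fρ)) |∂P/∂n| = 4.57×10⁻⁴ / (8.98×10⁻⁵ × 1.23) = 4.14 m/s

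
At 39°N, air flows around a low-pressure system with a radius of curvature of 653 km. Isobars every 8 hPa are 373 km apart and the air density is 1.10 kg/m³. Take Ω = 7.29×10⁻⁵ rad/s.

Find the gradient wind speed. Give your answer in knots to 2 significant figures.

Coriolis parameter at 39°N:
f = 2Ω sin φ = 2 × 7.29×10⁻⁵ × sin 39° = 9.18×10⁻⁵ s⁻¹
Pressure gradient: |∂P/∂n| = 800 Pa / 373000 m = 2.14×10⁻³ Pa/m
Geostrophic speed: V_g = |∂P/∂n|/(fρ) = 2.14×10⁻³/(9.18×10⁻⁵ × 1.10) = 21.3 m/s
Around a low, centrifugal force acts outward with Coriolis, so pressure-gradient force balances both:
(1/ρ)|∂P/∂n| = fV + V²/R  →  V² + fR·V − fR·V_g = 0
With fR = 9.18×10⁻⁵ × 653×10³ m = 59.9 m/s:
V = [−fR + √((fR)² + 4 fR V_g)]/2 = [−59.9 + √(59.9² + 4×59.9×21.3)]/2 = 16.6 m/s
Subgeostrophic (V < V_g = 21.3 m/s), as expected around a low.
Converting: 16.6 m/s × 1.944 = 32 knots

32 knots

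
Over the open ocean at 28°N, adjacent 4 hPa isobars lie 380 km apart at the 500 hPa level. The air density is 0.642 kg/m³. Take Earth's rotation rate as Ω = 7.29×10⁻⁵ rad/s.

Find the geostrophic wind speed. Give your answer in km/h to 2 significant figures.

86 km/h

Coriolis parameter at 28°N:
f = 2Ω sin φ = 2 × 7.29×10⁻⁵ × sin 28° = 6.84×10⁻⁵ s⁻¹
Pressure gradient: |∂P/∂n| = 400 Pa / 380000 m = 1.05×10⁻³ Pa/m
Geostrophic balance (pressure-gradient force = Coriolis force):
V_g = (1/(fρ)) |∂P/∂n| = 1.05×10⁻³ / (6.84×10⁻⁵ × 0.642) = 24.0 m/s
Converting: 24.0 m/s × 3.6 = 86 km/h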